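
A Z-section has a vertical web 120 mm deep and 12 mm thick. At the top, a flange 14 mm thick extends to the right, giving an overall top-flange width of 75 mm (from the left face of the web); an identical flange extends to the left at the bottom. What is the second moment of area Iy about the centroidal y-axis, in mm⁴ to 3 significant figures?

Decompose the section into non-overlapping parts with the origin at the bottom-left of its bounding rectangle.
Web: 12 × 120, A = 1 440 mm², x = 69 mm, Ī = 17 280 mm⁴.
Top flange (beyond web): 63 × 14, A = 882 mm², x = 106.5 mm, Ī = 291 722 mm⁴.
Bottom flange (beyond web): 63 × 14, A = 882 mm², x = 31.5 mm, Ī = 291 722 mm⁴.
Centroid: x̄ = ΣA·x / ΣA = 69 mm.
Transfer each piece to the centroidal y-axis using Ī + A·d² with d = x − 69:
  web: d = 0 mm → contributes +17 280 mm⁴
  top flange (beyond web): d = 37.5 mm → contributes +1 532 034 mm⁴
  bottom flange (beyond web): d = -37.5 mm → contributes +1 532 034 mm⁴
Total I = 3 081 348 mm⁴.

Iy ≈ 3.08 × 10⁶ mm⁴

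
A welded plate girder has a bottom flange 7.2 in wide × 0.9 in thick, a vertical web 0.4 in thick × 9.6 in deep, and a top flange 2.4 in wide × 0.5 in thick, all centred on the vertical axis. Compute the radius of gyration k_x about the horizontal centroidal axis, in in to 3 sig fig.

k_x ≈ 3.86 in

Split into non-overlapping primitives; take the origin at the lower-left of the bounding box.
Bottom plate: 7.2 × 0.9, A = 6.48 in², y = 0.45 in, Ī = 0.4374 in⁴.
Web plate: 0.4 × 9.6, A = 3.84 in², y = 5.7 in, Ī = 29.491 in⁴.
Top plate: 2.4 × 0.5, A = 1.2 in², y = 10.75 in, Ī = 0.025 in⁴.
Centroid: ȳ = ΣA·y / ΣA = 3.2729 in.
Transfer each piece to the horizontal centroidal axis using Ī + A·d² with d = y − 3.2729:
  bottom plate: d = -2.8229 in → contributes +52.076 in⁴
  web plate: d = 2.4271 in → contributes +52.112 in⁴
  top plate: d = 7.4771 in → contributes +67.113 in⁴
Total I = 171.3 in⁴.
Radius of gyration: k = √(I/A) = √(171.3 / 11.52) = 3.8561 in.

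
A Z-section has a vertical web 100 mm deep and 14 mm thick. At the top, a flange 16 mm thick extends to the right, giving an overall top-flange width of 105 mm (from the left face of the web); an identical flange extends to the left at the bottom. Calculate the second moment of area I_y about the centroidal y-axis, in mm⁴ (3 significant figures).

I_y ≈ 1.01 × 10⁷ mm⁴

Break the section into simple shapes (no overlaps), measuring from the bottom-left corner of the bounding box.
Web: 14 × 100, A = 1 400 mm², x = 98 mm, Ī = 22 867 mm⁴.
Top flange (beyond web): 91 × 16, A = 1 456 mm², x = 150.5 mm, Ī = 1 004 761 mm⁴.
Bottom flange (beyond web): 91 × 16, A = 1 456 mm², x = 45.5 mm, Ī = 1 004 761 mm⁴.
Centroid: x̄ = ΣA·x / ΣA = 98 mm.
Transfer each piece to the centroidal y-axis using Ī + A·d² with d = x − 98:
  web: d = 0 mm → contributes +22 867 mm⁴
  top flange (beyond web): d = 52.5 mm → contributes +5 017 861 mm⁴
  bottom flange (beyond web): d = -52.5 mm → contributes +5 017 861 mm⁴
Total I = 10 058 589 mm⁴.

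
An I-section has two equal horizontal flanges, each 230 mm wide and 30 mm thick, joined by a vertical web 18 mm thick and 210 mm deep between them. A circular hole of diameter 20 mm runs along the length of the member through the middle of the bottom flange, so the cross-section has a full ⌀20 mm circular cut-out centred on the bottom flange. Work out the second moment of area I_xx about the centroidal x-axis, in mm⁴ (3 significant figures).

I_xx ≈ 2.09 × 10⁸ mm⁴

Split into non-overlapping primitives; take the origin at the lower-left of the bounding box.
Bottom flange: 230 × 30, A = 6 900 mm², y = 15 mm, Ī = 517 500 mm⁴.
Web: 18 × 210, A = 3 780 mm², y = 135 mm, Ī = 13 891 500 mm⁴.
Top flange: 230 × 30, A = 6 900 mm², y = 255 mm, Ī = 517 500 mm⁴.
Hole (subtracted): ⌀20, A = 314.16 mm², y = 15 mm, Ī = 7 854 mm⁴.
Centroid: ȳ = ΣA·y / ΣA = 137.18 mm.
Transfer each piece to the centroidal x-axis using Ī + A·d² with d = y − 137.18:
  bottom flange: d = -122.18 mm → contributes +103 526 190 mm⁴
  web: d = -2.1835 mm → contributes +13 909 521 mm⁴
  top flange: d = 117.82 mm → contributes +96 294 601 mm⁴
  hole: d = -122.18 mm → contributes −4 697 873 mm⁴
Total I = 209 032 438 mm⁴.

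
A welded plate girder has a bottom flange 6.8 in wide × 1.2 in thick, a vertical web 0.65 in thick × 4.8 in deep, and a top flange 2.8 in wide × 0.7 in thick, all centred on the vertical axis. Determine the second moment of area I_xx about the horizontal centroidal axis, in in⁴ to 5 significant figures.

Treat the section as a set of non-overlapping primitives; coordinates are from the bounding-box lower-left.
Bottom plate: 6.8 × 1.2, A = 8.16 in², y = 0.6 in, Ī = 0.9792 in⁴.
Web plate: 0.65 × 4.8, A = 3.12 in², y = 3.6 in, Ī = 5.9904 in⁴.
Top plate: 2.8 × 0.7, A = 1.96 in², y = 6.35 in, Ī = 0.08003333 in⁴.
Centroid: ȳ = ΣA·y / ΣA = 2.158157 in.
Transfer each piece to the horizontal centroidal axis using Ī + A·d² with d = y − 2.158157:
  bottom plate: d = -1.558157 in → contributes +20.79048 in⁴
  web plate: d = 1.441843 in → contributes +12.4766 in⁴
  top plate: d = 4.191843 in → contributes +34.52027 in⁴
Total I = 67.78735 in⁴.

I_xx ≈ 67.787 in⁴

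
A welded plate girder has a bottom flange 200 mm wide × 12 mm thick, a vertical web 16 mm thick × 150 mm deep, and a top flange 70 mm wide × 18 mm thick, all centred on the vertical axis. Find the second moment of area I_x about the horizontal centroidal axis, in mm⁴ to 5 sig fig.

Break the section into simple shapes (no overlaps), measuring from the bottom-left corner of the bounding box.
Bottom plate: 200 × 12, A = 2 400 mm², y = 6 mm, Ī = 28 800 mm⁴.
Web plate: 16 × 150, A = 2 400 mm², y = 87 mm, Ī = 4 500 000 mm⁴.
Top plate: 70 × 18, A = 1 260 mm², y = 171 mm, Ī = 34 020 mm⁴.
Centroid: ȳ = ΣA·y / ΣA = 72.38614 mm.
Transfer each piece to the horizontal centroidal axis using Ī + A·d² with d = y − 72.38614:
  bottom plate: d = -66.38614 mm → contributes +10 605 887 mm⁴
  web plate: d = 14.61386 mm → contributes +5 012 556 mm⁴
  top plate: d = 98.61386 mm → contributes +12 287 134 mm⁴
Total I = 27 905 576 mm⁴.

I_x ≈ 2.7906 × 10⁷ mm⁴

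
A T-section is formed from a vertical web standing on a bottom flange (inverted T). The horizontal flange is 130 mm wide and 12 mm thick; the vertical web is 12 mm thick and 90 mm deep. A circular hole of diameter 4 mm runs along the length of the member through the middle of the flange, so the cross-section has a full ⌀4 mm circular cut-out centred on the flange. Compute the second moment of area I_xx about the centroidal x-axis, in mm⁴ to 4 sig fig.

Split into non-overlapping primitives; take the origin at the lower-left of the bounding box.
Flange: 130 × 12, A = 1 560 mm², y = 6 mm, Ī = 18 720 mm⁴.
Web: 12 × 90, A = 1 080 mm², y = 57 mm, Ī = 729 000 mm⁴.
Hole (subtracted): ⌀4, A = 12.5664 mm², y = 6 mm, Ī = 12.5664 mm⁴.
Centroid: ȳ = ΣA·y / ΣA = 26.9634 mm.
Transfer each piece to the centroidal x-axis using Ī + A·d² with d = y − 26.9634:
  flange: d = -20.9634 mm → contributes +704 285 mm⁴
  web: d = 30.0366 mm → contributes +1 703 372 mm⁴
  hole: d = -20.9634 mm → contributes −5535.05 mm⁴
Total I = 2 402 122 mm⁴.

I_xx ≈ 2.402 × 10⁶ mm⁴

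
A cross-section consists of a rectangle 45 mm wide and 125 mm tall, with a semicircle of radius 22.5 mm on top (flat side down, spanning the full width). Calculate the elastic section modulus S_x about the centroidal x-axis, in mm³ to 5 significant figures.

Split into non-overlapping primitives; take the origin at the lower-left of the bounding box.
Rectangular body: 45 × 125, A = 5 625 mm², y = 62.5 mm, Ī = 7 324 219 mm⁴.
Semicircular cap: semicircle r = 22.5, A = 795.2156 mm², y = 134.5493 mm, Ī = 28129.51 mm⁴.
Centroid: ȳ = ΣA·y / ΣA = 71.42411 mm.
Transfer each piece to the centroidal x-axis using Ī + A·d² with d = y − 71.42411:
  rectangular body: d = -8.924113 mm → contributes +7 772 193 mm⁴
  semicircular cap: d = 63.12518 mm → contributes +3 196 896 mm⁴
Total I = 10 969 088 mm⁴.
Extreme fibre distance c = 76.07589 mm; S = I/c = 144186.1 mm³.

S_x ≈ 1.4419 × 10⁵ mm³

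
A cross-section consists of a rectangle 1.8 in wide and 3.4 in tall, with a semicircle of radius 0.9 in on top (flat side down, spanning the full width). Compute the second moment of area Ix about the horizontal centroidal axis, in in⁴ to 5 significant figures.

Ix ≈ 10.533 in⁴

Treat the section as a set of non-overlapping primitives; coordinates are from the bounding-box lower-left.
Rectangular body: 1.8 × 3.4, A = 6.12 in², y = 1.7 in, Ī = 5.8956 in⁴.
Semicircular cap: semicircle r = 0.9, A = 1.272345 in², y = 3.781972 in, Ī = 0.07201154 in⁴.
Centroid: ȳ = ΣA·y / ΣA = 2.058342 in.
Transfer each piece to the horizontal centroidal axis using Ī + A·d² with d = y − 2.058342:
  rectangular body: d = -0.3583418 in → contributes +6.681462 in⁴
  semicircular cap: d = 1.72363 in → contributes +3.852022 in⁴
Total I = 10.53348 in⁴.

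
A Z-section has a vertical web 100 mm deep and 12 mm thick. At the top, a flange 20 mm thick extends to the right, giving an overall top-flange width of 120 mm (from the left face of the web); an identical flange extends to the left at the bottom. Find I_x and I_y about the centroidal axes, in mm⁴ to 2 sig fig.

I_x ≈ 8.1 × 10⁶ mm⁴, I_y ≈ 2.0 × 10⁷ mm⁴

Decompose the section into non-overlapping parts with the origin at the bottom-left of its bounding rectangle.
Web: 12 × 100, A = 1 200 mm², y = 50 mm, Ī = 1 000 000 mm⁴.
Top flange (beyond web): 108 × 20, A = 2 160 mm², y = 90 mm, Ī = 72 000 mm⁴.
Bottom flange (beyond web): 108 × 20, A = 2 160 mm², y = 10 mm, Ī = 72 000 mm⁴.
Centroid: ȳ = ΣA·y / ΣA = 50 mm.
Transfer each piece to the centroidal x-axis using Ī + A·d² with d = y − 50:
  web: d = 0 mm → contributes +1 000 000 mm⁴
  top flange (beyond web): d = 40 mm → contributes +3 528 000 mm⁴
  bottom flange (beyond web): d = -40 mm → contributes +3 528 000 mm⁴
Total I = 8 056 000 mm⁴.
For the y-axis: x̄ = 114 mm.
Repeating about the centroidal y-axis gives I_y = 19 765 440 mm⁴.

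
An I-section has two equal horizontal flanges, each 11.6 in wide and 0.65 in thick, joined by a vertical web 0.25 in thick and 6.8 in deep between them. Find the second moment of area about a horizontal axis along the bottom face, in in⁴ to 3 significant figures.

I_base ≈ 492 in⁴

Break the section into simple shapes (no overlaps), measuring from the bottom-left corner of the bounding box.
Bottom flange: 11.6 × 0.65, A = 7.54 in², y = 0.325 in, Ī = 0.26547 in⁴.
Web: 0.25 × 6.8, A = 1.7 in², y = 4.05 in, Ī = 6.5507 in⁴.
Top flange: 11.6 × 0.65, A = 7.54 in², y = 7.775 in, Ī = 0.26547 in⁴.
Transfer each piece to the base of the section using Ī + A·d² with d = y − 0:
  bottom flange: d = 0.325 in → contributes +1.0619 in⁴
  web: d = 4.05 in → contributes +34.435 in⁴
  top flange: d = 7.775 in → contributes +456.06 in⁴
Total I = 491.56 in⁴.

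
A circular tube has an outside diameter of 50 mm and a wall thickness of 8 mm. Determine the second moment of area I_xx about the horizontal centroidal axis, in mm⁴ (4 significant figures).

Decompose the section into non-overlapping parts with the origin at the bottom-left of its bounding rectangle.
Outer circle: ⌀50, A = 1963.5 mm², y = 25 mm, Ī = 306 796 mm⁴.
Bore (subtracted): ⌀34, A = 907.92 mm², y = 25 mm, Ī = 65597.2 mm⁴.
By symmetry the centroid is at mid-height, ȳ = 25 mm.
All pieces are centred on the horizontal centroidal axis, so I = ΣĪ (holes subtracted) = 241 199 mm⁴.

I_xx ≈ 2.412 × 10⁵ mm⁴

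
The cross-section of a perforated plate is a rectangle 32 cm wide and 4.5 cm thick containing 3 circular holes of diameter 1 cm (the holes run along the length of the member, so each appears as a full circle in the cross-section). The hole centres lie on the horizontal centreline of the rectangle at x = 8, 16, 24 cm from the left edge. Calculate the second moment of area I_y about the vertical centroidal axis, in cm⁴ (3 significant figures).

I_y ≈ 1.22 × 10⁴ cm⁴

Split into non-overlapping primitives; take the origin at the lower-left of the bounding box.
Plate: 32 × 4.5, A = 144 cm², x = 16 cm, Ī = 12 288 cm⁴.
Hole 1 (subtracted): ⌀1, A = 0.7854 cm², x = 8 cm, Ī = 0.049087 cm⁴.
Hole 2 (subtracted): ⌀1, A = 0.7854 cm², x = 16 cm, Ī = 0.049087 cm⁴.
Hole 3 (subtracted): ⌀1, A = 0.7854 cm², x = 24 cm, Ī = 0.049087 cm⁴.
By symmetry the centroid is at mid-width, x̄ = 16 cm.
Transfer each piece to the vertical centroidal axis using Ī + A·d² with d = x − 16:
  plate: d = 0 cm → contributes +12 288 cm⁴
  hole 1: d = -8 cm → contributes −50.315 cm⁴
  hole 2: d = 0 cm → contributes −0.049087 cm⁴
  hole 3: d = 8 cm → contributes −50.315 cm⁴
Total I = 12 187 cm⁴.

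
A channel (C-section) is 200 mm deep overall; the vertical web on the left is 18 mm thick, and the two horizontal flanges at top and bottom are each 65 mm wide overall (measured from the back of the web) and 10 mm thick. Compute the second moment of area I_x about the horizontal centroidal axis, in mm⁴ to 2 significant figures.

Decompose the section into non-overlapping parts with the origin at the bottom-left of its bounding rectangle.
Web: 18 × 200, A = 3 600 mm², y = 100 mm, Ī = 12 000 000 mm⁴.
Top flange (beyond web): 47 × 10, A = 470 mm², y = 195 mm, Ī = 3 917 mm⁴.
Bottom flange (beyond web): 47 × 10, A = 470 mm², y = 5 mm, Ī = 3 917 mm⁴.
By symmetry the centroid is at mid-height, ȳ = 100 mm.
Transfer each piece to the horizontal centroidal axis using Ī + A·d² with d = y − 100:
  web: d = 0 mm → contributes +12 000 000 mm⁴
  top flange (beyond web): d = 95 mm → contributes +4 245 667 mm⁴
  bottom flange (beyond web): d = -95 mm → contributes +4 245 667 mm⁴
Total I = 20 491 333 mm⁴.

I_x ≈ 2.0 × 10⁷ mm⁴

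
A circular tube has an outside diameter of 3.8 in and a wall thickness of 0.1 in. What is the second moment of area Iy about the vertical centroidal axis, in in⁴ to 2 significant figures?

Treat the section as a set of non-overlapping primitives; coordinates are from the bounding-box lower-left.
Outer circle: ⌀3.8, A = 11.34 in², x = 1.9 in, Ī = 10.24 in⁴.
Bore (subtracted): ⌀3.6, A = 10.18 in², x = 1.9 in, Ī = 8.245 in⁴.
By symmetry the centroid is at mid-width, x̄ = 1.9 in.
All pieces are centred on the vertical centroidal axis, so I = ΣĪ (holes subtracted) = 1.991 in⁴.

Iy ≈ 2.0 in⁴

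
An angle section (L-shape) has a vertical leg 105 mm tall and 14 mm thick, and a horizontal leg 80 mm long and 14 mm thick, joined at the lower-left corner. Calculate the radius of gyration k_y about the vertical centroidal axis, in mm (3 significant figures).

k_y ≈ 23.0 mm

Decompose the section into non-overlapping parts with the origin at the bottom-left of its bounding rectangle.
Vertical leg: 14 × 105, A = 1 470 mm², x = 7 mm, Ī = 24 010 mm⁴.
Horizontal leg (remainder): 66 × 14, A = 924 mm², x = 47 mm, Ī = 335 412 mm⁴.
Centroid: x̄ = ΣA·x / ΣA = 22.439 mm.
Transfer each piece to the vertical centroidal axis using Ī + A·d² with d = x − 22.439:
  vertical leg: d = -15.439 mm → contributes +374 385 mm⁴
  horizontal leg (remainder): d = 24.561 mm → contributes +892 827 mm⁴
Total I = 1 267 211 mm⁴.
Radius of gyration: k = √(I/A) = √(1 267 211 / 2 394) = 23.007 mm.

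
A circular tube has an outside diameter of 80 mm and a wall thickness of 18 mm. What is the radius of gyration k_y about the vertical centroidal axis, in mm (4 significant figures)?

k_y ≈ 22.83 mm

Decompose the section into non-overlapping parts with the origin at the bottom-left of its bounding rectangle.
Outer circle: ⌀80, A = 5026.55 mm², x = 40 mm, Ī = 2 010 619 mm⁴.
Bore (subtracted): ⌀44, A = 1520.53 mm², x = 40 mm, Ī = 183 984 mm⁴.
By symmetry the centroid is at mid-width, x̄ = 40 mm.
All pieces are centred on the vertical centroidal axis, so I = ΣĪ (holes subtracted) = 1 826 635 mm⁴.
Radius of gyration: k = √(I/A) = √(1 826 635 / 3506.02) = 22.8254 mm.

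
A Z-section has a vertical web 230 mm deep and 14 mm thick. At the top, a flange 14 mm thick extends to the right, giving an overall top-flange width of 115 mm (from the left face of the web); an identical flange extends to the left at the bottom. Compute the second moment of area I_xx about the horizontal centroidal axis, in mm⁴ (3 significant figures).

I_xx ≈ 4.72 × 10⁷ mm⁴

Break the section into simple shapes (no overlaps), measuring from the bottom-left corner of the bounding box.
Web: 14 × 230, A = 3 220 mm², y = 115 mm, Ī = 14 194 833 mm⁴.
Top flange (beyond web): 101 × 14, A = 1 414 mm², y = 223 mm, Ī = 23 095 mm⁴.
Bottom flange (beyond web): 101 × 14, A = 1 414 mm², y = 7 mm, Ī = 23 095 mm⁴.
Centroid: ȳ = ΣA·y / ΣA = 115 mm.
Transfer each piece to the horizontal centroidal axis using Ī + A·d² with d = y − 115:
  web: d = 0 mm → contributes +14 194 833 mm⁴
  top flange (beyond web): d = 108 mm → contributes +16 515 991 mm⁴
  bottom flange (beyond web): d = -108 mm → contributes +16 515 991 mm⁴
Total I = 47 226 816 mm⁴.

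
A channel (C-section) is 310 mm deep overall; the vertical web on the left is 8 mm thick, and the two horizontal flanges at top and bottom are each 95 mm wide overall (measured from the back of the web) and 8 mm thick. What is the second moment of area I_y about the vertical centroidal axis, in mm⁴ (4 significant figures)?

Split into non-overlapping primitives; take the origin at the lower-left of the bounding box.
Web: 8 × 310, A = 2 480 mm², x = 4 mm, Ī = 13226.7 mm⁴.
Top flange (beyond web): 87 × 8, A = 696 mm², x = 51.5 mm, Ī = 439 002 mm⁴.
Bottom flange (beyond web): 87 × 8, A = 696 mm², x = 51.5 mm, Ī = 439 002 mm⁴.
Centroid: x̄ = ΣA·x / ΣA = 21.0764 mm.
Transfer each piece to the vertical centroidal axis using Ī + A·d² with d = x − 21.0764:
  web: d = -17.0764 mm → contributes +736 407 mm⁴
  top flange (beyond web): d = 30.4236 mm → contributes +1 083 214 mm⁴
  bottom flange (beyond web): d = 30.4236 mm → contributes +1 083 214 mm⁴
Total I = 2 902 836 mm⁴.

I_y ≈ 2.903 × 10⁶ mm⁴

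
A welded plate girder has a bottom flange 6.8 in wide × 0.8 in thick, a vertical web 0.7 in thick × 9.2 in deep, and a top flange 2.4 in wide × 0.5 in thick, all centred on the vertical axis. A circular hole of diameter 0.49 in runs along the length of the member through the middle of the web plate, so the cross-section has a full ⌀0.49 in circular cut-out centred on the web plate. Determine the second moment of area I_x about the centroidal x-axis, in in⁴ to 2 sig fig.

Split into non-overlapping primitives; take the origin at the lower-left of the bounding box.
Bottom plate: 6.8 × 0.8, A = 5.44 in², y = 0.4 in, Ī = 0.2901 in⁴.
Web plate: 0.7 × 9.2, A = 6.44 in², y = 5.4 in, Ī = 45.42 in⁴.
Top plate: 2.4 × 0.5, A = 1.2 in², y = 10.25 in, Ī = 0.025 in⁴.
Hole (subtracted): ⌀0.49, A = 0.1886 in², y = 5.4 in, Ī = 0.00283 in⁴.
Centroid: ȳ = ΣA·y / ΣA = 3.742 in.
Transfer each piece to the centroidal x-axis using Ī + A·d² with d = y − 3.742:
  bottom plate: d = -3.342 in → contributes +61.03 in⁴
  web plate: d = 1.658 in → contributes +63.14 in⁴
  top plate: d = 6.508 in → contributes +50.86 in⁴
  hole: d = 1.658 in → contributes −0.5215 in⁴
Total I = 174.5 in⁴.

I_x ≈ 170 in⁴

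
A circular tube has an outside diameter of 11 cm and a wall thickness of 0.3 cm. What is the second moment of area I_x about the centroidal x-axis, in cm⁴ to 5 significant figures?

I_x ≈ 144.44 cm⁴

Treat the section as a set of non-overlapping primitives; coordinates are from the bounding-box lower-left.
Outer circle: ⌀11, A = 95.03318 cm², y = 5.5 cm, Ī = 718.6884 cm⁴.
Bore (subtracted): ⌀10.4, A = 84.94867 cm², y = 5.5 cm, Ī = 574.253 cm⁴.
By symmetry the centroid is at mid-height, ȳ = 5.5 cm.
All pieces are centred on the centroidal x-axis, so I = ΣĪ (holes subtracted) = 144.4354 cm⁴.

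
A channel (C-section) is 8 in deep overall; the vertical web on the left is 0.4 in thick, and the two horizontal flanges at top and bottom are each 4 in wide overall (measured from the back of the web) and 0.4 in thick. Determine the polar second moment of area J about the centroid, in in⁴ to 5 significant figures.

J ≈ 67.908 in⁴

Split into non-overlapping primitives; take the origin at the lower-left of the bounding box.
Web: 0.4 × 8, A = 3.2 in², y = 4 in, Ī = 17.06667 in⁴.
Top flange (beyond web): 3.6 × 0.4, A = 1.44 in², y = 7.8 in, Ī = 0.0192 in⁴.
Bottom flange (beyond web): 3.6 × 0.4, A = 1.44 in², y = 0.2 in, Ī = 0.0192 in⁴.
By symmetry the centroid is at mid-height, ȳ = 4 in.
Transfer each piece to the centroidal x-axis using Ī + A·d² with d = y − 4:
  web: d = 0 in → contributes +17.06667 in⁴
  top flange (beyond web): d = 3.8 in → contributes +20.8128 in⁴
  bottom flange (beyond web): d = -3.8 in → contributes +20.8128 in⁴
Total I = 58.69227 in⁴.
For the y-axis: x̄ = 1.147368 in.
Repeating about the centroidal y-axis gives I_y = 9.216225 in⁴.
Polar second moment: J = I_x + I_y = 67.90849 in⁴.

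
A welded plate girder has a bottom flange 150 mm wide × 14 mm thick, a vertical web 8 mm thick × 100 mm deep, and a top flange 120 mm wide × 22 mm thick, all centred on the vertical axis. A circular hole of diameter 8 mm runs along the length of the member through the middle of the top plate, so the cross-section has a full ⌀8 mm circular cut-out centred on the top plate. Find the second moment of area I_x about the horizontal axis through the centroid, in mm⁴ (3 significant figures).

I_x ≈ 1.70 × 10⁷ mm⁴

Treat the section as a set of non-overlapping primitives; coordinates are from the bounding-box lower-left.
Bottom plate: 150 × 14, A = 2 100 mm², y = 7 mm, Ī = 34 300 mm⁴.
Web plate: 8 × 100, A = 800 mm², y = 64 mm, Ī = 666 667 mm⁴.
Top plate: 120 × 22, A = 2 640 mm², y = 125 mm, Ī = 106 480 mm⁴.
Hole (subtracted): ⌀8, A = 50.265 mm², y = 125 mm, Ī = 201.06 mm⁴.
Centroid: ȳ = ΣA·y / ΣA = 70.972 mm.
Transfer each piece to the horizontal axis through the centroid using Ī + A·d² with d = y − 70.972:
  bottom plate: d = -63.972 mm → contributes +8 628 345 mm⁴
  web plate: d = -6.9719 mm → contributes +705 552 mm⁴
  top plate: d = 54.028 mm → contributes +7 812 738 mm⁴
  hole: d = 54.028 mm → contributes −146 928 mm⁴
Total I = 16 999 707 mm⁴.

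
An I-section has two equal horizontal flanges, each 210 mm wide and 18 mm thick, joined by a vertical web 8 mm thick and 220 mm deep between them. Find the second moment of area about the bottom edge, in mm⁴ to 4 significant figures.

Break the section into simple shapes (no overlaps), measuring from the bottom-left corner of the bounding box.
Bottom flange: 210 × 18, A = 3 780 mm², y = 9 mm, Ī = 102 060 mm⁴.
Web: 8 × 220, A = 1 760 mm², y = 128 mm, Ī = 7 098 667 mm⁴.
Top flange: 210 × 18, A = 3 780 mm², y = 247 mm, Ī = 102 060 mm⁴.
Transfer each piece to the bottom edge using Ī + A·d² with d = y − 0:
  bottom flange: d = 9 mm → contributes +408 240 mm⁴
  web: d = 128 mm → contributes +35 934 507 mm⁴
  top flange: d = 247 mm → contributes +230 716 080 mm⁴
Total I = 267 058 827 mm⁴.

I_base ≈ 2.671 × 10⁸ mm⁴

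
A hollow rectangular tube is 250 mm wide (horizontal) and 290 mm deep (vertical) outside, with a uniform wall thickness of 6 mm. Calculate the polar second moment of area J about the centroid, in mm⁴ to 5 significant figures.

J ≈ 1.4727 × 10⁸ mm⁴

Treat the section as a set of non-overlapping primitives; coordinates are from the bounding-box lower-left.
Outer rectangle: 250 × 290, A = 72 500 mm², y = 145 mm, Ī = 508 104 167 mm⁴.
Inner void (subtracted): 238 × 278, A = 66 164 mm², y = 145 mm, Ī = 426 118 215 mm⁴.
By symmetry the centroid is at mid-height, ȳ = 145 mm.
All pieces are centred on the centroidal x-axis, so I = ΣĪ (holes subtracted) = 81 985 952 mm⁴.
Repeating about the centroidal y-axis gives I_y = 65 288 032 mm⁴.
Polar second moment: J = I_x + I_y = 147 273 984 mm⁴.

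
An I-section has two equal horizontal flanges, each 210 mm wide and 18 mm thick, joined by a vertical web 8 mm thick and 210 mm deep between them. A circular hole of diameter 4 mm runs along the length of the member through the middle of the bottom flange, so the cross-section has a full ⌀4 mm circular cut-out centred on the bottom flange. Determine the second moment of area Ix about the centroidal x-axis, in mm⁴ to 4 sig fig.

Break the section into simple shapes (no overlaps), measuring from the bottom-left corner of the bounding box.
Bottom flange: 210 × 18, A = 3 780 mm², y = 9 mm, Ī = 102 060 mm⁴.
Web: 8 × 210, A = 1 680 mm², y = 123 mm, Ī = 6 174 000 mm⁴.
Top flange: 210 × 18, A = 3 780 mm², y = 237 mm, Ī = 102 060 mm⁴.
Hole (subtracted): ⌀4, A = 12.5664 mm², y = 9 mm, Ī = 12.5664 mm⁴.
Centroid: ȳ = ΣA·y / ΣA = 123.155 mm.
Transfer each piece to the centroidal x-axis using Ī + A·d² with d = y − 123.155:
  bottom flange: d = -114.155 mm → contributes +49 360 832 mm⁴
  web: d = -0.155251 mm → contributes +6 174 040 mm⁴
  top flange: d = 113.845 mm → contributes +49 093 230 mm⁴
  hole: d = -114.155 mm → contributes −163 770 mm⁴
Total I = 104 464 332 mm⁴.

Ix ≈ 1.045 × 10⁸ mm⁴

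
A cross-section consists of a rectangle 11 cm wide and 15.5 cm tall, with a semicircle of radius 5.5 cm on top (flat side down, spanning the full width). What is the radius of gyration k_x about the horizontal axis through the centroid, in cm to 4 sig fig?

Break the section into simple shapes (no overlaps), measuring from the bottom-left corner of the bounding box.
Rectangular body: 11 × 15.5, A = 170.5 cm², y = 7.75 cm, Ī = 3413.55 cm⁴.
Semicircular cap: semicircle r = 5.5, A = 47.5166 cm², y = 17.8343 cm, Ī = 100.434 cm⁴.
Centroid: ȳ = ΣA·y / ΣA = 9.94786 cm.
Transfer each piece to the horizontal axis through the centroid using Ī + A·d² with d = y − 9.94786:
  rectangular body: d = -2.19786 cm → contributes +4237.17 cm⁴
  semicircular cap: d = 7.88641 cm → contributes +3055.75 cm⁴
Total I = 7292.92 cm⁴.
Radius of gyration: k = √(I/A) = √(7292.92 / 218.017) = 5.7837 cm.

k_x ≈ 5.784 cm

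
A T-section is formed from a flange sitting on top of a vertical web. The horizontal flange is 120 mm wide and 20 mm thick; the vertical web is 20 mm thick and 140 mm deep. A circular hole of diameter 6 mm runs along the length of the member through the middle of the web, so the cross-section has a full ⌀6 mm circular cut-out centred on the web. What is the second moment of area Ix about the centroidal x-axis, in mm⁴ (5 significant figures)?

Ix ≈ 1.2885 × 10⁷ mm⁴

Decompose the section into non-overlapping parts with the origin at the bottom-left of its bounding rectangle.
Flange: 120 × 20, A = 2 400 mm², y = 150 mm, Ī = 80 000 mm⁴.
Web: 20 × 140, A = 2 800 mm², y = 70 mm, Ī = 4 573 333 mm⁴.
Hole (subtracted): ⌀6, A = 28.27433 mm², y = 70 mm, Ī = 63.61725 mm⁴.
Centroid: ȳ = ΣA·y / ΣA = 107.1249 mm.
Transfer each piece to the centroidal x-axis using Ī + A·d² with d = y − 107.1249:
  flange: d = 42.87506 mm → contributes +4 491 850 mm⁴
  web: d = -37.12494 mm → contributes +8 432 464 mm⁴
  hole: d = -37.12494 mm → contributes −39033.03 mm⁴
Total I = 12 885 281 mm⁴.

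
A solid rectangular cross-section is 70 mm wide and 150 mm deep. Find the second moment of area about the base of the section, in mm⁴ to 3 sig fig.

I_base ≈ 7.88 × 10⁷ mm⁴

The section: 70 × 150, A = 10 500 mm², y = 75 mm, Ī = 19 687 500 mm⁴.
Transfer it to the bottom edge using Ī + A·d² with d = y − 0:
  the section: d = 75 mm → contributes +78 750 000 mm⁴
Total I = 78 750 000 mm⁴.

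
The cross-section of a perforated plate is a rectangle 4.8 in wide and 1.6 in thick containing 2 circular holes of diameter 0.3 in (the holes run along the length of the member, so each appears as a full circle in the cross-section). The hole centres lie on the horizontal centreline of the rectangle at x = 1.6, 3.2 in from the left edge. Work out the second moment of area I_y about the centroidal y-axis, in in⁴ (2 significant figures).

I_y ≈ 15 in⁴

Split into non-overlapping primitives; take the origin at the lower-left of the bounding box.
Plate: 4.8 × 1.6, A = 7.68 in², x = 2.4 in, Ī = 14.75 in⁴.
Hole 1 (subtracted): ⌀0.3, A = 0.07069 in², x = 1.6 in, Ī = 0.0003976 in⁴.
Hole 2 (subtracted): ⌀0.3, A = 0.07069 in², x = 3.2 in, Ī = 0.0003976 in⁴.
By symmetry the centroid is at mid-width, x̄ = 2.4 in.
Transfer each piece to the centroidal y-axis using Ī + A·d² with d = x − 2.4:
  plate: d = 0 in → contributes +14.75 in⁴
  hole 1: d = -0.8 in → contributes −0.04564 in⁴
  hole 2: d = 0.8 in → contributes −0.04564 in⁴
Total I = 14.65 in⁴.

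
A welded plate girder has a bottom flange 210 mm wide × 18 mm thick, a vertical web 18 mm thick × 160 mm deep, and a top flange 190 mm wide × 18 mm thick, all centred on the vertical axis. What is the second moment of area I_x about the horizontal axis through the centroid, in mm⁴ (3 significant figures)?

I_x ≈ 6.33 × 10⁷ mm⁴

Split into non-overlapping primitives; take the origin at the lower-left of the bounding box.
Bottom plate: 210 × 18, A = 3 780 mm², y = 9 mm, Ī = 102 060 mm⁴.
Web plate: 18 × 160, A = 2 880 mm², y = 98 mm, Ī = 6 144 000 mm⁴.
Top plate: 190 × 18, A = 3 420 mm², y = 187 mm, Ī = 92 340 mm⁴.
Centroid: ȳ = ΣA·y / ΣA = 94.821 mm.
Transfer each piece to the horizontal axis through the centroid using Ī + A·d² with d = y − 94.821:
  bottom plate: d = -85.821 mm → contributes +27 942 961 mm⁴
  web plate: d = 3.1786 mm → contributes +6 173 098 mm⁴
  top plate: d = 92.179 mm → contributes +29 151 700 mm⁴
Total I = 63 267 759 mm⁴.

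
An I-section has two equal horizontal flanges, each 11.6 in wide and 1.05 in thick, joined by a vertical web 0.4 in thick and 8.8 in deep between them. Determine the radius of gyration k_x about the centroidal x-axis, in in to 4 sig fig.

Treat the section as a set of non-overlapping primitives; coordinates are from the bounding-box lower-left.
Bottom flange: 11.6 × 1.05, A = 12.18 in², y = 0.525 in, Ī = 1.11904 in⁴.
Web: 0.4 × 8.8, A = 3.52 in², y = 5.45 in, Ī = 22.7157 in⁴.
Top flange: 11.6 × 1.05, A = 12.18 in², y = 10.375 in, Ī = 1.11904 in⁴.
By symmetry the centroid is at mid-height, ȳ = 5.45 in.
Transfer each piece to the centroidal x-axis using Ī + A·d² with d = y − 5.45:
  bottom flange: d = -4.925 in → contributes +296.553 in⁴
  web: d = 0 in → contributes +22.7157 in⁴
  top flange: d = 4.925 in → contributes +296.553 in⁴
Total I = 615.821 in⁴.
Radius of gyration: k = √(I/A) = √(615.821 / 27.88) = 4.69982 in.

k_x ≈ 4.700 in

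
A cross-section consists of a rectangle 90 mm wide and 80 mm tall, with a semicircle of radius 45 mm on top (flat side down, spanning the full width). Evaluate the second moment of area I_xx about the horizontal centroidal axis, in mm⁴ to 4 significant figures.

Decompose the section into non-overlapping parts with the origin at the bottom-left of its bounding rectangle.
Rectangular body: 90 × 80, A = 7 200 mm², y = 40 mm, Ī = 3 840 000 mm⁴.
Semicircular cap: semicircle r = 45, A = 3180.86 mm², y = 99.0986 mm, Ī = 450 072 mm⁴.
Centroid: ȳ = ΣA·y / ΣA = 58.1088 mm.
Transfer each piece to the horizontal centroidal axis using Ī + A·d² with d = y − 58.1088:
  rectangular body: d = -18.1088 mm → contributes +6 201 075 mm⁴
  semicircular cap: d = 40.9898 mm → contributes +5 794 452 mm⁴
Total I = 11 995 526 mm⁴.

I_xx ≈ 1.200 × 10⁷ mm⁴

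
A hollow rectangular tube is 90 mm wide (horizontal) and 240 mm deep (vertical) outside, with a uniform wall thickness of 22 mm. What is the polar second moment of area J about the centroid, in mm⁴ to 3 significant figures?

J ≈ 8.78 × 10⁷ mm⁴

Decompose the section into non-overlapping parts with the origin at the bottom-left of its bounding rectangle.
Outer rectangle: 90 × 240, A = 21 600 mm², y = 120 mm, Ī = 103 680 000 mm⁴.
Inner void (subtracted): 46 × 196, A = 9 016 mm², y = 120 mm, Ī = 28 863 221 mm⁴.
By symmetry the centroid is at mid-height, ȳ = 120 mm.
All pieces are centred on the centroidal x-axis, so I = ΣĪ (holes subtracted) = 74 816 779 mm⁴.
Repeating about the centroidal y-axis gives I_y = 12 990 179 mm⁴.
Polar second moment: J = I_x + I_y = 87 806 957 mm⁴.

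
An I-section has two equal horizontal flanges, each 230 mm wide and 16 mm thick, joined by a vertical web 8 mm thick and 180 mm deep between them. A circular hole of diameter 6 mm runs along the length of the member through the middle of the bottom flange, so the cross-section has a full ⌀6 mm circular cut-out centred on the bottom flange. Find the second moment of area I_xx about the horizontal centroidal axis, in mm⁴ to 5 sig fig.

I_xx ≈ 7.4458 × 10⁷ mm⁴

Break the section into simple shapes (no overlaps), measuring from the bottom-left corner of the bounding box.
Bottom flange: 230 × 16, A = 3 680 mm², y = 8 mm, Ī = 78506.67 mm⁴.
Web: 8 × 180, A = 1 440 mm², y = 106 mm, Ī = 3 888 000 mm⁴.
Top flange: 230 × 16, A = 3 680 mm², y = 204 mm, Ī = 78506.67 mm⁴.
Hole (subtracted): ⌀6, A = 28.27433 mm², y = 8 mm, Ī = 63.61725 mm⁴.
Centroid: ȳ = ΣA·y / ΣA = 106.3159 mm.
Transfer each piece to the horizontal centroidal axis using Ī + A·d² with d = y − 106.3159:
  bottom flange: d = -98.31589 mm → contributes +35 649 438 mm⁴
  web: d = -0.3158882 mm → contributes +3 888 144 mm⁴
  top flange: d = 97.68411 mm → contributes +35 193 750 mm⁴
  hole: d = -98.31589 mm → contributes −273363.7 mm⁴
Total I = 74 457 968 mm⁴.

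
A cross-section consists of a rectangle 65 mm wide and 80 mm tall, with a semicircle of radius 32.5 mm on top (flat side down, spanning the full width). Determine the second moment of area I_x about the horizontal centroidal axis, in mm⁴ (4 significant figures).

Break the section into simple shapes (no overlaps), measuring from the bottom-left corner of the bounding box.
Rectangular body: 65 × 80, A = 5 200 mm², y = 40 mm, Ī = 2 773 333 mm⁴.
Semicircular cap: semicircle r = 32.5, A = 1659.15 mm², y = 93.7934 mm, Ī = 122 452 mm⁴.
Centroid: ȳ = ΣA·y / ΣA = 53.012 mm.
Transfer each piece to the horizontal centroidal axis using Ī + A·d² with d = y − 53.012:
  rectangular body: d = -13.012 mm → contributes +3 653 762 mm⁴
  semicircular cap: d = 40.7814 mm → contributes +2 881 827 mm⁴
Total I = 6 535 588 mm⁴.

I_x ≈ 6.536 × 10⁶ mm⁴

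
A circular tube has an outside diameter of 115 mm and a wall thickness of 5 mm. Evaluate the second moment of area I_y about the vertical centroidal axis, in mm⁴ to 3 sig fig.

Break the section into simple shapes (no overlaps), measuring from the bottom-left corner of the bounding box.
Outer circle: ⌀115, A = 10 387 mm², x = 57.5 mm, Ī = 8 585 414 mm⁴.
Bore (subtracted): ⌀105, A = 8 659 mm², x = 57.5 mm, Ī = 5 966 602 mm⁴.
By symmetry the centroid is at mid-width, x̄ = 57.5 mm.
All pieces are centred on the vertical centroidal axis, so I = ΣĪ (holes subtracted) = 2 618 812 mm⁴.

I_y ≈ 2.62 × 10⁶ mm⁴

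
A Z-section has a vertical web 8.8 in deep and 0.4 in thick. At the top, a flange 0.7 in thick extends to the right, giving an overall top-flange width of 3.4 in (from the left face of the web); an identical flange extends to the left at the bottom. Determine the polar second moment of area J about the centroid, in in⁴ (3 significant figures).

Split into non-overlapping primitives; take the origin at the lower-left of the bounding box.
Web: 0.4 × 8.8, A = 3.52 in², y = 4.4 in, Ī = 22.716 in⁴.
Top flange (beyond web): 3 × 0.7, A = 2.1 in², y = 8.45 in, Ī = 0.08575 in⁴.
Bottom flange (beyond web): 3 × 0.7, A = 2.1 in², y = 0.35 in, Ī = 0.08575 in⁴.
Centroid: ȳ = ΣA·y / ΣA = 4.4 in.
Transfer each piece to the centroidal x-axis using Ī + A·d² with d = y − 4.4:
  web: d = 0 in → contributes +22.716 in⁴
  top flange (beyond web): d = 4.05 in → contributes +34.531 in⁴
  bottom flange (beyond web): d = -4.05 in → contributes +34.531 in⁴
Total I = 91.778 in⁴.
For the y-axis: x̄ = 3.2 in.
Repeating about the centroidal y-axis gives I_y = 15.335 in⁴.
Polar second moment: J = I_x + I_y = 107.11 in⁴.

J ≈ 107 in⁴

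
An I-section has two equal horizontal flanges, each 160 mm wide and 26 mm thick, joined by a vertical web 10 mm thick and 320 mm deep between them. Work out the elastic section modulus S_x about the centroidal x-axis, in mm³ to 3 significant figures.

Break the section into simple shapes (no overlaps), measuring from the bottom-left corner of the bounding box.
Bottom flange: 160 × 26, A = 4 160 mm², y = 13 mm, Ī = 234 347 mm⁴.
Web: 10 × 320, A = 3 200 mm², y = 186 mm, Ī = 27 306 667 mm⁴.
Top flange: 160 × 26, A = 4 160 mm², y = 359 mm, Ī = 234 347 mm⁴.
By symmetry the centroid is at mid-height, ȳ = 186 mm.
Transfer each piece to the centroidal x-axis using Ī + A·d² with d = y − 186:
  bottom flange: d = -173 mm → contributes +124 738 987 mm⁴
  web: d = 0 mm → contributes +27 306 667 mm⁴
  top flange: d = 173 mm → contributes +124 738 987 mm⁴
Total I = 276 784 640 mm⁴.
Extreme fibre distance c = 186 mm; S = I/c = 1 488 089 mm³.

S_x ≈ 1.49 × 10⁶ mm³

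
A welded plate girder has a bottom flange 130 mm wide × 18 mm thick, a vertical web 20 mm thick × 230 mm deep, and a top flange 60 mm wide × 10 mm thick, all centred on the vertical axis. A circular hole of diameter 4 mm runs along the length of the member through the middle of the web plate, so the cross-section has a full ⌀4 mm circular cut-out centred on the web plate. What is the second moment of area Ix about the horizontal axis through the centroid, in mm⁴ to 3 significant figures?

Decompose the section into non-overlapping parts with the origin at the bottom-left of its bounding rectangle.
Bottom plate: 130 × 18, A = 2 340 mm², y = 9 mm, Ī = 63 180 mm⁴.
Web plate: 20 × 230, A = 4 600 mm², y = 133 mm, Ī = 20 278 333 mm⁴.
Top plate: 60 × 10, A = 600 mm², y = 253 mm, Ī = 5 000 mm⁴.
Hole (subtracted): ⌀4, A = 12.566 mm², y = 133 mm, Ī = 12.566 mm⁴.
Centroid: ȳ = ΣA·y / ΣA = 104.02 mm.
Transfer each piece to the horizontal axis through the centroid using Ī + A·d² with d = y − 104.02:
  bottom plate: d = -95.018 mm → contributes +21 189 688 mm⁴
  web plate: d = 28.982 mm → contributes +24 142 130 mm⁴
  top plate: d = 148.98 mm → contributes +13 322 380 mm⁴
  hole: d = 28.982 mm → contributes −10 568 mm⁴
Total I = 58 643 630 mm⁴.

Ix ≈ 5.86 × 10⁷ mm⁴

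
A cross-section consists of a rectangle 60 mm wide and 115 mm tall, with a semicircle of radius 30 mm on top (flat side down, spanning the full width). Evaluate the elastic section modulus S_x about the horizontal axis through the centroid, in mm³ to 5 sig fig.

Split into non-overlapping primitives; take the origin at the lower-left of the bounding box.
Rectangular body: 60 × 115, A = 6 900 mm², y = 57.5 mm, Ī = 7 604 375 mm⁴.
Semicircular cap: semicircle r = 30, A = 1413.717 mm², y = 127.7324 mm, Ī = 88903.14 mm⁴.
Centroid: ȳ = ΣA·y / ΣA = 69.44276 mm.
Transfer each piece to the horizontal axis through the centroid using Ī + A·d² with d = y − 69.44276:
  rectangular body: d = -11.94276 mm → contributes +8 588 518 mm⁴
  semicircular cap: d = 58.28964 mm → contributes +4 892 263 mm⁴
Total I = 13 480 781 mm⁴.
Extreme fibre distance c = 75.55724 mm; S = I/c = 178418.1 mm³.

S_x ≈ 1.7842 × 10⁵ mm³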